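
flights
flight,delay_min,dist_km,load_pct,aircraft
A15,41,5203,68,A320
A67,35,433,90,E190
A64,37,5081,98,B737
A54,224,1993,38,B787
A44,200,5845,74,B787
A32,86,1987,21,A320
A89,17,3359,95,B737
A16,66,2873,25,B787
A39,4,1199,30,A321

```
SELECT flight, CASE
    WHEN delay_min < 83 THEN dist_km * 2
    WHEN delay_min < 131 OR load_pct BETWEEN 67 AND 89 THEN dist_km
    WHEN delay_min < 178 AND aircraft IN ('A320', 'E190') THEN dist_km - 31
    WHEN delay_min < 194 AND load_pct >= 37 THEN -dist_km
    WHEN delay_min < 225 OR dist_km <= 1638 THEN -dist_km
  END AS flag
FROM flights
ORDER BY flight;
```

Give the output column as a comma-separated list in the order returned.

10406, 5746, 1987, 2398, 5845, -1993, 10162, 866, 6718

flight=A15: delay_min < 83 → 10406
flight=A16: delay_min < 83 → 5746
flight=A32: delay_min < 131 OR load_pct BETWEEN 67 AND 89 → 1987
flight=A39: delay_min < 83 → 2398
flight=A44: delay_min < 131 OR load_pct BETWEEN 67 AND 89 → 5845
flight=A54: delay_min < 225 OR dist_km <= 1638 → -1993
flight=A64: delay_min < 83 → 10162
flight=A67: delay_min < 83 → 866
flight=A89: delay_min < 83 → 6718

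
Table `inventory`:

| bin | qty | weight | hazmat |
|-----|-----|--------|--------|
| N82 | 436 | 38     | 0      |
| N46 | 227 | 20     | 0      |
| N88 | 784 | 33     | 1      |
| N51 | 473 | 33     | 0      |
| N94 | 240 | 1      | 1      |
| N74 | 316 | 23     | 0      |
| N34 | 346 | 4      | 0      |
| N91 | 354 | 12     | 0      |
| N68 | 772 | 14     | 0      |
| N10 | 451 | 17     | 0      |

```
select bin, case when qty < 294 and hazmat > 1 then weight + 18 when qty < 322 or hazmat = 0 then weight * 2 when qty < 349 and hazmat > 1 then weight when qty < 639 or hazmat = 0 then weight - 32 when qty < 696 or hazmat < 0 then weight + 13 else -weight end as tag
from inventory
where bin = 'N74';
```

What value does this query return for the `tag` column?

bin = N74: qty=316, weight=23, hazmat=0.
qty < 294 and hazmat > 1 → false
qty < 322 or hazmat = 0 → true → 46

46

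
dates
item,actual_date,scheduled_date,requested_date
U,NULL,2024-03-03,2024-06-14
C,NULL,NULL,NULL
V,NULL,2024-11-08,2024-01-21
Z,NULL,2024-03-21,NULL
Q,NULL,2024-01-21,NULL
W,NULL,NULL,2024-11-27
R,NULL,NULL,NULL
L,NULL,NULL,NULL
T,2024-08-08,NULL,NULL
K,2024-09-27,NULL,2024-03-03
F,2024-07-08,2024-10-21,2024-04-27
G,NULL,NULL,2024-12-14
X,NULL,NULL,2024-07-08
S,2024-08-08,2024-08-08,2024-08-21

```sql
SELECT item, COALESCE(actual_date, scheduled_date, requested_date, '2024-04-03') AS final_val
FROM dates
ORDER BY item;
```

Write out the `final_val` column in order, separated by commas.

2024-04-03, 2024-07-08, 2024-12-14, 2024-09-27, 2024-04-03, 2024-01-21, 2024-04-03, 2024-08-08, 2024-08-08, 2024-03-03, 2024-11-08, 2024-11-27, 2024-07-08, 2024-03-21

item=C: actual_date=NULL, scheduled_date=NULL, requested_date=NULL, → literal 2024-04-03 → 2024-04-03
item=F: actual_date=2024-07-08 → 2024-07-08
item=G: actual_date=NULL, scheduled_date=NULL, requested_date=2024-12-14 → 2024-12-14
item=K: actual_date=2024-09-27 → 2024-09-27
item=L: actual_date=NULL, scheduled_date=NULL, requested_date=NULL, → literal 2024-04-03 → 2024-04-03
item=Q: actual_date=NULL, scheduled_date=2024-01-21 → 2024-01-21
item=R: actual_date=NULL, scheduled_date=NULL, requested_date=NULL, → literal 2024-04-03 → 2024-04-03
item=S: actual_date=2024-08-08 → 2024-08-08
item=T: actual_date=2024-08-08 → 2024-08-08
item=U: actual_date=NULL, scheduled_date=2024-03-03 → 2024-03-03
item=V: actual_date=NULL, scheduled_date=2024-11-08 → 2024-11-08
item=W: actual_date=NULL, scheduled_date=NULL, requested_date=2024-11-27 → 2024-11-27
item=X: actual_date=NULL, scheduled_date=NULL, requested_date=2024-07-08 → 2024-07-08
item=Z: actual_date=NULL, scheduled_date=2024-03-21 → 2024-03-21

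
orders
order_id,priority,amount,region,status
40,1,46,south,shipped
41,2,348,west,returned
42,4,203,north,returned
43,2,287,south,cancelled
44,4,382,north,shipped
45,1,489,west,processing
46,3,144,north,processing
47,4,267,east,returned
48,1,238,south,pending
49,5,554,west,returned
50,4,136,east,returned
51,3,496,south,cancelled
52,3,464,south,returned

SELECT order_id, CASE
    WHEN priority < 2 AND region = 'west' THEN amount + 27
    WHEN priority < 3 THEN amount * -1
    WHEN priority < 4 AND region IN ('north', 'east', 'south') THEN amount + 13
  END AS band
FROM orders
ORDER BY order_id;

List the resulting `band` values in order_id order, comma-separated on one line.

-46, -348, NULL, -287, NULL, 516, 157, NULL, -238, NULL, NULL, 509, 477

order_id=40: priority < 3 → -46
order_id=41: priority < 3 → -348
order_id=42: (no match → NULL) → NULL
order_id=43: priority < 3 → -287
order_id=44: (no match → NULL) → NULL
order_id=45: priority < 2 AND region = 'west' → 516
order_id=46: priority < 4 AND region IN ('north', 'east', 'south') → 157
order_id=47: (no match → NULL) → NULL
order_id=48: priority < 3 → -238
order_id=49: (no match → NULL) → NULL
order_id=50: (no match → NULL) → NULL
order_id=51: priority < 4 AND region IN ('north', 'east', 'south') → 509
order_id=52: priority < 4 AND region IN ('north', 'east', 'south') → 477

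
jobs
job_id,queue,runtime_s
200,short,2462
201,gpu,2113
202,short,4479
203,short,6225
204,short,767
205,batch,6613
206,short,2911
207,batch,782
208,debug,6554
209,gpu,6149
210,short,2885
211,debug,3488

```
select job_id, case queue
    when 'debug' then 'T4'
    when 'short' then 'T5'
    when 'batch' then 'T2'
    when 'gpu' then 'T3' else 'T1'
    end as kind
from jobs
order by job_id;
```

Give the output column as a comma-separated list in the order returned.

job_id=200: queue='short' → T5
job_id=201: queue='gpu' → T3
job_id=202: queue='short' → T5
job_id=203: queue='short' → T5
job_id=204: queue='short' → T5
job_id=205: queue='batch' → T2
job_id=206: queue='short' → T5
job_id=207: queue='batch' → T2
job_id=208: queue='debug' → T4
job_id=209: queue='gpu' → T3
job_id=210: queue='short' → T5
job_id=211: queue='debug' → T4

T5, T3, T5, T5, T5, T2, T5, T2, T4, T3, T5, T4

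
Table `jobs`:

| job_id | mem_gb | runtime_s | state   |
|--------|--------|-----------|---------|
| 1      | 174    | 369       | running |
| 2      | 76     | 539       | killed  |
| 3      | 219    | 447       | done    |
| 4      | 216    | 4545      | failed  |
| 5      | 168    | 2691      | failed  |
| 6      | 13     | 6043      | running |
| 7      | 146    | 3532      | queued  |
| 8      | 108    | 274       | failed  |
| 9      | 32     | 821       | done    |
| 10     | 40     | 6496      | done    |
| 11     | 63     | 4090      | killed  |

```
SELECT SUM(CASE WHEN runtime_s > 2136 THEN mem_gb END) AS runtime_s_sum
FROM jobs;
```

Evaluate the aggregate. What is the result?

646

job_id=1: ✗
job_id=2: ✗
job_id=3: ✗
job_id=4: ✓ → 216
job_id=5: ✓ → 168
job_id=6: ✓ → 13
job_id=7: ✓ → 146
job_id=8: ✗
job_id=9: ✗
job_id=10: ✓ → 40
job_id=11: ✓ → 63
runtime_s_sum = 216 + 168 + 13 + 146 + 40 + 63 = 646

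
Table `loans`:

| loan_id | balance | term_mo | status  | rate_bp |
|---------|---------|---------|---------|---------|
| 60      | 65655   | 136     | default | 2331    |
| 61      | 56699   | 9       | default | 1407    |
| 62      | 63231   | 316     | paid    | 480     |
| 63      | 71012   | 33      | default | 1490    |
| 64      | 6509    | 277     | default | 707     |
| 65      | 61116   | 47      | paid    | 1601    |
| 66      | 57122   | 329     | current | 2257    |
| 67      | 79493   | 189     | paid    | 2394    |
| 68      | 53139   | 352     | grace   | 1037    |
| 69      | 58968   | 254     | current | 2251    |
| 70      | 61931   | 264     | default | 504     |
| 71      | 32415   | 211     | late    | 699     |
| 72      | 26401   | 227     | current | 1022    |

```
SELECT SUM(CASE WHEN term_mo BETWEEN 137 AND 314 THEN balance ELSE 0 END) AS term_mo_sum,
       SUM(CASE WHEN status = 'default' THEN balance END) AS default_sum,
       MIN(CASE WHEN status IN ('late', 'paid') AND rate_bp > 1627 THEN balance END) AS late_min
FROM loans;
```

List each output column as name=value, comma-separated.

term_mo_sum=265717, default_sum=261806, late_min=79493

[term_mo_sum: term_mo BETWEEN 137 AND 314]
loan_id=60: ✗
loan_id=61: ✗
loan_id=62: ✗
loan_id=63: ✗
loan_id=64: ✓ → 6509
loan_id=65: ✗
loan_id=66: ✗
loan_id=67: ✓ → 79493
loan_id=68: ✗
loan_id=69: ✓ → 58968
loan_id=70: ✓ → 61931
loan_id=71: ✓ → 32415
loan_id=72: ✓ → 26401
term_mo_sum = 6509 + 79493 + 58968 + 61931 + 32415 + 26401 = 265717
—
[default_sum: status = 'default']
loan_id=60: ✓ → 65655
loan_id=61: ✓ → 56699
loan_id=62: ✗
loan_id=63: ✓ → 71012
loan_id=64: ✓ → 6509
loan_id=65: ✗
loan_id=66: ✗
loan_id=67: ✗
loan_id=68: ✗
loan_id=69: ✗
loan_id=70: ✓ → 61931
loan_id=71: ✗
loan_id=72: ✗
default_sum = 65655 + 56699 + 71012 + 6509 + 61931 = 261806
—
[late_min: status IN ('late', 'paid') AND rate_bp > 1627]
loan_id=60: ✗
loan_id=61: ✗
loan_id=62: ✗
loan_id=63: ✗
loan_id=64: ✗
loan_id=65: ✗
loan_id=66: ✗
loan_id=67: ✓ → 79493
loan_id=68: ✗
loan_id=69: ✗
loan_id=70: ✗
loan_id=71: ✗
loan_id=72: ✗
late_min = MIN(79493) = 79493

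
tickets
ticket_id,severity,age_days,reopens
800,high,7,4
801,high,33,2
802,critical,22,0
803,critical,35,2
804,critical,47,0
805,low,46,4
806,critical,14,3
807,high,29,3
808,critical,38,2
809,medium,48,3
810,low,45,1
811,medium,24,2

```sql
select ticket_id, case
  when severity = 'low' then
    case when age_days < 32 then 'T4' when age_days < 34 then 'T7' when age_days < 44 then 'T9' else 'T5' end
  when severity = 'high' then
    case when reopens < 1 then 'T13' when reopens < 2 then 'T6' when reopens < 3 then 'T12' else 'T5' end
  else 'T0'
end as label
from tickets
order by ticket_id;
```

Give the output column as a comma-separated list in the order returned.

ticket_id=800: severity='high' → inner[ELSE] → T5
ticket_id=801: severity='high' → inner[reopens < 3] → T12
ticket_id=802: severity='critical' → outer ELSE → T0
ticket_id=803: severity='critical' → outer ELSE → T0
ticket_id=804: severity='critical' → outer ELSE → T0
ticket_id=805: severity='low' → inner[ELSE] → T5
ticket_id=806: severity='critical' → outer ELSE → T0
ticket_id=807: severity='high' → inner[ELSE] → T5
ticket_id=808: severity='critical' → outer ELSE → T0
ticket_id=809: severity='medium' → outer ELSE → T0
ticket_id=810: severity='low' → inner[ELSE] → T5
ticket_id=811: severity='medium' → outer ELSE → T0

T5, T12, T0, T0, T0, T5, T0, T5, T0, T0, T5, T0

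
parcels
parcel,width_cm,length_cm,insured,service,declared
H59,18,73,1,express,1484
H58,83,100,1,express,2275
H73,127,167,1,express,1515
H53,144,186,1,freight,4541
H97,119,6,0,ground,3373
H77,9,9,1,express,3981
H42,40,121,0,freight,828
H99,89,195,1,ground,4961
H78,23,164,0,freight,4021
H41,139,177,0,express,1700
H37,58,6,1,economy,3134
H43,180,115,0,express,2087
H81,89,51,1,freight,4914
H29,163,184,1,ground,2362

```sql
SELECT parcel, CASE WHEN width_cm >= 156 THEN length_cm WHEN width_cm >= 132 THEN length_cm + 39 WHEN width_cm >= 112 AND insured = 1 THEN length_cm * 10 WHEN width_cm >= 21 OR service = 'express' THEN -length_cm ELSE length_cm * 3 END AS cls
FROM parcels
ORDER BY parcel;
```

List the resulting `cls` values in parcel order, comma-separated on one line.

184, -6, 216, -121, 115, 225, -100, -73, 1670, -9, -164, -51, -6, -195

parcel=H29: width_cm >= 156 → 184
parcel=H37: width_cm >= 21 OR service = 'express' → -6
parcel=H41: width_cm >= 132 → 216
parcel=H42: width_cm >= 21 OR service = 'express' → -121
parcel=H43: width_cm >= 156 → 115
parcel=H53: width_cm >= 132 → 225
parcel=H58: width_cm >= 21 OR service = 'express' → -100
parcel=H59: width_cm >= 21 OR service = 'express' → -73
parcel=H73: width_cm >= 112 AND insured = 1 → 1670
parcel=H77: width_cm >= 21 OR service = 'express' → -9
parcel=H78: width_cm >= 21 OR service = 'express' → -164
parcel=H81: width_cm >= 21 OR service = 'express' → -51
parcel=H97: width_cm >= 21 OR service = 'express' → -6
parcel=H99: width_cm >= 21 OR service = 'express' → -195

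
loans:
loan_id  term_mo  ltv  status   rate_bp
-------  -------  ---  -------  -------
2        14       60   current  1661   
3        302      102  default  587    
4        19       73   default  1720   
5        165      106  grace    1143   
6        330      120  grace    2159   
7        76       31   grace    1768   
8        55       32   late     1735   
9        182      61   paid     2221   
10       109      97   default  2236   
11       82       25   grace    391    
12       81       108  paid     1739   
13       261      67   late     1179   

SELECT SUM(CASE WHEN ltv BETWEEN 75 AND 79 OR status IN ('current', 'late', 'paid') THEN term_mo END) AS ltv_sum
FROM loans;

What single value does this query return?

593

loan_id=2: ✓ → 14
loan_id=3: ✗
loan_id=4: ✗
loan_id=5: ✗
loan_id=6: ✗
loan_id=7: ✗
loan_id=8: ✓ → 55
loan_id=9: ✓ → 182
loan_id=10: ✗
loan_id=11: ✗
loan_id=12: ✓ → 81
loan_id=13: ✓ → 261
ltv_sum = 14 + 55 + 182 + 81 + 261 = 593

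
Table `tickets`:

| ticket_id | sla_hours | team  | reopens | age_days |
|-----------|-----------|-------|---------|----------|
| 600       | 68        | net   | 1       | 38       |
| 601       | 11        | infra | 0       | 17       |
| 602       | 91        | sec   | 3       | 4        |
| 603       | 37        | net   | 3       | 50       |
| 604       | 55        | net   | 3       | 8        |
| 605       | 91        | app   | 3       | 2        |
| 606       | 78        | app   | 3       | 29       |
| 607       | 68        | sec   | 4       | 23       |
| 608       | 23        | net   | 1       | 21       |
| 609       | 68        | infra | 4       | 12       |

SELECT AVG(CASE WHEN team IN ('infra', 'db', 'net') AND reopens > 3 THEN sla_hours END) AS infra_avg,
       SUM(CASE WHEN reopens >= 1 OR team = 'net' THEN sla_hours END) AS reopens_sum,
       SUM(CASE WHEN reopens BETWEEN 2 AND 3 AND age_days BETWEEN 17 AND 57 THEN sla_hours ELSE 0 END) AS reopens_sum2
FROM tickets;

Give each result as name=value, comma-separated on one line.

infra_avg=68, reopens_sum=579, reopens_sum2=115

[infra_avg: team IN ('infra', 'db', 'net') AND reopens > 3]
ticket_id=600: ✗
ticket_id=601: ✗
ticket_id=602: ✗
ticket_id=603: ✗
ticket_id=604: ✗
ticket_id=605: ✗
ticket_id=606: ✗
ticket_id=607: ✗
ticket_id=608: ✗
ticket_id=609: ✓ → 68
infra_avg = 68
—
[reopens_sum: reopens >= 1 OR team = 'net']
ticket_id=600: ✓ → 68
ticket_id=601: ✗
ticket_id=602: ✓ → 91
ticket_id=603: ✓ → 37
ticket_id=604: ✓ → 55
ticket_id=605: ✓ → 91
ticket_id=606: ✓ → 78
ticket_id=607: ✓ → 68
ticket_id=608: ✓ → 23
ticket_id=609: ✓ → 68
reopens_sum = 68 + 91 + 37 + 55 + 91 + 78 + 68 + 23 + 68 = 579
—
[reopens_sum2: reopens BETWEEN 2 AND 3 AND age_days BETWEEN 17 AND 57]
ticket_id=600: ✗
ticket_id=601: ✗
ticket_id=602: ✗
ticket_id=603: ✓ → 37
ticket_id=604: ✗
ticket_id=605: ✗
ticket_id=606: ✓ → 78
ticket_id=607: ✗
ticket_id=608: ✗
ticket_id=609: ✗
reopens_sum2 = 37 + 78 = 115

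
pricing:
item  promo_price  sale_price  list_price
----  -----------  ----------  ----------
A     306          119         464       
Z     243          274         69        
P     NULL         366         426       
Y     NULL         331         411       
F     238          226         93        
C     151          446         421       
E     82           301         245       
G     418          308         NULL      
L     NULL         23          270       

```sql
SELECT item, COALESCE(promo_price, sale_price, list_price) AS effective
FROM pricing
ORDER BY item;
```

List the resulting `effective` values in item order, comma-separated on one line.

item=A: promo_price=306 → 306
item=C: promo_price=151 → 151
item=E: promo_price=82 → 82
item=F: promo_price=238 → 238
item=G: promo_price=418 → 418
item=L: promo_price=NULL, sale_price=23 → 23
item=P: promo_price=NULL, sale_price=366 → 366
item=Y: promo_price=NULL, sale_price=331 → 331
item=Z: promo_price=243 → 243

306, 151, 82, 238, 418, 23, 366, 331, 243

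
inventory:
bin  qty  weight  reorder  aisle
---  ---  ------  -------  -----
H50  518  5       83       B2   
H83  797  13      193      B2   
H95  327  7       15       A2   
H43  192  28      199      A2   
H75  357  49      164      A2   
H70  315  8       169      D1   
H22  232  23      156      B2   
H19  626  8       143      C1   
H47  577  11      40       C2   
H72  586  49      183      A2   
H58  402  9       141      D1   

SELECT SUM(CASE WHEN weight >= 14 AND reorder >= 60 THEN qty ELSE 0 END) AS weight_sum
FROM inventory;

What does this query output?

1367

bin=H50: ✗
bin=H83: ✗
bin=H95: ✗
bin=H43: ✓ → 192
bin=H75: ✓ → 357
bin=H70: ✗
bin=H22: ✓ → 232
bin=H19: ✗
bin=H47: ✗
bin=H72: ✓ → 586
bin=H58: ✗
weight_sum = 192 + 357 + 232 + 586 = 1367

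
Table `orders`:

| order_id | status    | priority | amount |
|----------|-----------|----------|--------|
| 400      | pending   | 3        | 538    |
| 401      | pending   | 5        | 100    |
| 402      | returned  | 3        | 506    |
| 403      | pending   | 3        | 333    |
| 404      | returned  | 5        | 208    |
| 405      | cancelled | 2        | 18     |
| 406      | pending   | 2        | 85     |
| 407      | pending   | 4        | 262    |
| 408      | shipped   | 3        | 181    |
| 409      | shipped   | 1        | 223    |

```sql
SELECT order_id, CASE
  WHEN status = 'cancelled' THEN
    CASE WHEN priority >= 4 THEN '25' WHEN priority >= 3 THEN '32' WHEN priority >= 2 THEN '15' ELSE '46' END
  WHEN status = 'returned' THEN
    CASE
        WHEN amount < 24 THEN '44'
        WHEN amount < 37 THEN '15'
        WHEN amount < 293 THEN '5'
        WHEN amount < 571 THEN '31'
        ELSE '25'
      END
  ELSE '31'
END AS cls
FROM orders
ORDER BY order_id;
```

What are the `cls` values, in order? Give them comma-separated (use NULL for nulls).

order_id=400: status='pending' → outer ELSE → 31
order_id=401: status='pending' → outer ELSE → 31
order_id=402: status='returned' → inner[amount < 571] → 31
order_id=403: status='pending' → outer ELSE → 31
order_id=404: status='returned' → inner[amount < 293] → 5
order_id=405: status='cancelled' → inner[priority >= 2] → 15
order_id=406: status='pending' → outer ELSE → 31
order_id=407: status='pending' → outer ELSE → 31
order_id=408: status='shipped' → outer ELSE → 31
order_id=409: status='shipped' → outer ELSE → 31

31, 31, 31, 31, 5, 15, 31, 31, 31, 31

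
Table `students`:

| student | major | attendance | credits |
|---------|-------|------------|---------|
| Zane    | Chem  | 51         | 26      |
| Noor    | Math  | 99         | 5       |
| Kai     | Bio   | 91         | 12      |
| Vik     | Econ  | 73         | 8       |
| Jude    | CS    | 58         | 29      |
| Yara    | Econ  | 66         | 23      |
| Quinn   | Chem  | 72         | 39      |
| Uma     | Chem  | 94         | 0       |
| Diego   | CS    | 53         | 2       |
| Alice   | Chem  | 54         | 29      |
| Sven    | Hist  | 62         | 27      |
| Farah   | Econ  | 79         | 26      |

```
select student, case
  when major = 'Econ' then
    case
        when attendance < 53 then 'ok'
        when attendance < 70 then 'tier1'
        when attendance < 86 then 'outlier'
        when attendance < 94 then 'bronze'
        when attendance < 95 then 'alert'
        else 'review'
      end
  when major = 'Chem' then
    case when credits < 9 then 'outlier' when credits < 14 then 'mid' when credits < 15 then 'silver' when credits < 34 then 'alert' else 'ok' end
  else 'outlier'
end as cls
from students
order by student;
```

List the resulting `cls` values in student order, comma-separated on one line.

alert, outlier, outlier, outlier, outlier, outlier, ok, outlier, outlier, outlier, tier1, alert

student=Alice: major='Chem' → inner[credits < 34] → alert
student=Diego: major='CS' → outer ELSE → outlier
student=Farah: major='Econ' → inner[attendance < 86] → outlier
student=Jude: major='CS' → outer ELSE → outlier
student=Kai: major='Bio' → outer ELSE → outlier
student=Noor: major='Math' → outer ELSE → outlier
student=Quinn: major='Chem' → inner[ELSE] → ok
student=Sven: major='Hist' → outer ELSE → outlier
student=Uma: major='Chem' → inner[credits < 9] → outlier
student=Vik: major='Econ' → inner[attendance < 86] → outlier
student=Yara: major='Econ' → inner[attendance < 70] → tier1
student=Zane: major='Chem' → inner[credits < 34] → alert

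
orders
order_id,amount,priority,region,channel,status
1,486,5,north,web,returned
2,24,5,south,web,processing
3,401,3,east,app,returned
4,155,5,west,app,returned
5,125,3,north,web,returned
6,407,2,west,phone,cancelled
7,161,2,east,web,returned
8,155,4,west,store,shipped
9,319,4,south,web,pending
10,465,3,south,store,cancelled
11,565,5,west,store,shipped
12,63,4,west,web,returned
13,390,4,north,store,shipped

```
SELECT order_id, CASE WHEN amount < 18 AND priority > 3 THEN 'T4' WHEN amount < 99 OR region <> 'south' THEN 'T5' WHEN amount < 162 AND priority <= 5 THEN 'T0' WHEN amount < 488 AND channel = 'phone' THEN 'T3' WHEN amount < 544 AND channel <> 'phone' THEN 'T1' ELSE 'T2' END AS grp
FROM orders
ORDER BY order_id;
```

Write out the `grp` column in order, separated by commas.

order_id=1: amount < 99 OR region <> 'south' → T5
order_id=2: amount < 99 OR region <> 'south' → T5
order_id=3: amount < 99 OR region <> 'south' → T5
order_id=4: amount < 99 OR region <> 'south' → T5
order_id=5: amount < 99 OR region <> 'south' → T5
order_id=6: amount < 99 OR region <> 'south' → T5
order_id=7: amount < 99 OR region <> 'south' → T5
order_id=8: amount < 99 OR region <> 'south' → T5
order_id=9: amount < 544 AND channel <> 'phone' → T1
order_id=10: amount < 544 AND channel <> 'phone' → T1
order_id=11: amount < 99 OR region <> 'south' → T5
order_id=12: amount < 99 OR region <> 'south' → T5
order_id=13: amount < 99 OR region <> 'south' → T5

T5, T5, T5, T5, T5, T5, T5, T5, T1, T1, T5, T5, T5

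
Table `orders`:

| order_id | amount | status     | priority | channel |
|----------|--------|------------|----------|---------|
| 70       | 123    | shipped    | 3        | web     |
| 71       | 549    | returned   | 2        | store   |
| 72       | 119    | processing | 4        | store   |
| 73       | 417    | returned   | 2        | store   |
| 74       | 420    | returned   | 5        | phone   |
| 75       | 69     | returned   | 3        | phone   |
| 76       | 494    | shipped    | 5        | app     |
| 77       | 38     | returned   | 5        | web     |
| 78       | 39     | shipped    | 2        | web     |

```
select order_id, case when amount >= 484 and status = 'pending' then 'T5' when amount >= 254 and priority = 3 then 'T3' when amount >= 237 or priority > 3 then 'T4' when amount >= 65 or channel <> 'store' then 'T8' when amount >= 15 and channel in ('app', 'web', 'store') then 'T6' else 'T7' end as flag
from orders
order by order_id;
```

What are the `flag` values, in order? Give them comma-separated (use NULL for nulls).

order_id=70: amount >= 65 or channel <> 'store' → T8
order_id=71: amount >= 237 or priority > 3 → T4
order_id=72: amount >= 237 or priority > 3 → T4
order_id=73: amount >= 237 or priority > 3 → T4
order_id=74: amount >= 237 or priority > 3 → T4
order_id=75: amount >= 65 or channel <> 'store' → T8
order_id=76: amount >= 237 or priority > 3 → T4
order_id=77: amount >= 237 or priority > 3 → T4
order_id=78: amount >= 65 or channel <> 'store' → T8

T8, T4, T4, T4, T4, T8, T4, T4, T8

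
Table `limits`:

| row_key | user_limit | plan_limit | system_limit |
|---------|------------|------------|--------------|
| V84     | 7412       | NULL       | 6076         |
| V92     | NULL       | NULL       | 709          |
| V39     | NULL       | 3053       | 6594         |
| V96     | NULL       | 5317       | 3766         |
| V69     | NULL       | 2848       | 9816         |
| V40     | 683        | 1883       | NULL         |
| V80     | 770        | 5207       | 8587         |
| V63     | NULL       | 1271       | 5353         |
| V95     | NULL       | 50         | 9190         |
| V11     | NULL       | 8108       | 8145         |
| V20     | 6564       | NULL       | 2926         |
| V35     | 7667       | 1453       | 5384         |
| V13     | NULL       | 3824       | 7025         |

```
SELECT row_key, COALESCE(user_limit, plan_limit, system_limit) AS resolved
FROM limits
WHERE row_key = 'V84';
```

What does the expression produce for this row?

row_key = V84: user_limit=7412, plan_limit=NULL, system_limit=6076.
user_limit=7412 → 7412

7412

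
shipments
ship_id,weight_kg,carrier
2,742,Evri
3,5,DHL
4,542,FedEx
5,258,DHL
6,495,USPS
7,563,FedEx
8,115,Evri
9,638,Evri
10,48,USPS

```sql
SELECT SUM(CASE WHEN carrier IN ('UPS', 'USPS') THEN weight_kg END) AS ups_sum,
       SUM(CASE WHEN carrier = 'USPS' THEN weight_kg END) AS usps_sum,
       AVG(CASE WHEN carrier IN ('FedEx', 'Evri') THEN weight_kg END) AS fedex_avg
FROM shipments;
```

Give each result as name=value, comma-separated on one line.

[ups_sum: carrier IN ('UPS', 'USPS')]
ship_id=2: ✗
ship_id=3: ✗
ship_id=4: ✗
ship_id=5: ✗
ship_id=6: ✓ → 495
ship_id=7: ✗
ship_id=8: ✗
ship_id=9: ✗
ship_id=10: ✓ → 48
ups_sum = 495 + 48 = 543
—
[usps_sum: carrier = 'USPS']
ship_id=2: ✗
ship_id=3: ✗
ship_id=4: ✗
ship_id=5: ✗
ship_id=6: ✓ → 495
ship_id=7: ✗
ship_id=8: ✗
ship_id=9: ✗
ship_id=10: ✓ → 48
usps_sum = 495 + 48 = 543
—
[fedex_avg: carrier IN ('FedEx', 'Evri')]
ship_id=2: ✓ → 742
ship_id=3: ✗
ship_id=4: ✓ → 542
ship_id=5: ✗
ship_id=6: ✗
ship_id=7: ✓ → 563
ship_id=8: ✓ → 115
ship_id=9: ✓ → 638
ship_id=10: ✗
fedex_avg = (742 + 542 + 563 + 115 + 638) / 5 = 520

ups_sum=543, usps_sum=543, fedex_avg=520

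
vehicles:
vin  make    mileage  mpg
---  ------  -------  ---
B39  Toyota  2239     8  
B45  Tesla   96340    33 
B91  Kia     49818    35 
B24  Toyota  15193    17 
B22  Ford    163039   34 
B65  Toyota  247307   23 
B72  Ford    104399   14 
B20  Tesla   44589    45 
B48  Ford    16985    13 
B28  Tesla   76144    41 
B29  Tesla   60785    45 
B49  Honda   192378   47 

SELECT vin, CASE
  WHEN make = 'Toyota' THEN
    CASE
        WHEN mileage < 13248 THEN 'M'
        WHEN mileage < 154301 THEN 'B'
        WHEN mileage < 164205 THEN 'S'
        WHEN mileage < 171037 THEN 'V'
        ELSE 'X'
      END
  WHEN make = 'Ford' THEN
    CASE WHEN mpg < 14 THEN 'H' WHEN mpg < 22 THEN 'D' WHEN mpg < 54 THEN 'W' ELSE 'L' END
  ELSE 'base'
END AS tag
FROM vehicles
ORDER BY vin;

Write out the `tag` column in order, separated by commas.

vin=B20: make='Tesla' → outer ELSE → base
vin=B22: make='Ford' → inner[mpg < 54] → W
vin=B24: make='Toyota' → inner[mileage < 154301] → B
vin=B28: make='Tesla' → outer ELSE → base
vin=B29: make='Tesla' → outer ELSE → base
vin=B39: make='Toyota' → inner[mileage < 13248] → M
vin=B45: make='Tesla' → outer ELSE → base
vin=B48: make='Ford' → inner[mpg < 14] → H
vin=B49: make='Honda' → outer ELSE → base
vin=B65: make='Toyota' → inner[ELSE] → X
vin=B72: make='Ford' → inner[mpg < 22] → D
vin=B91: make='Kia' → outer ELSE → base

base, W, B, base, base, M, base, H, base, X, D, base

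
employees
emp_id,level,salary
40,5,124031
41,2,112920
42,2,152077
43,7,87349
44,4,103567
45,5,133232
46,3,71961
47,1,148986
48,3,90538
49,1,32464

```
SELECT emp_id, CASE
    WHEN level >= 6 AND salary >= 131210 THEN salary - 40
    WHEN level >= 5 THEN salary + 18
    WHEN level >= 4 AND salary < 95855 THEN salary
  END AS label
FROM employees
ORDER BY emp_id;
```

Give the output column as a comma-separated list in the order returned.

124049, NULL, NULL, 87367, NULL, 133250, NULL, NULL, NULL, NULL

emp_id=40: level >= 5 → 124049
emp_id=41: (no match → NULL) → NULL
emp_id=42: (no match → NULL) → NULL
emp_id=43: level >= 5 → 87367
emp_id=44: (no match → NULL) → NULL
emp_id=45: level >= 5 → 133250
emp_id=46: (no match → NULL) → NULL
emp_id=47: (no match → NULL) → NULL
emp_id=48: (no match → NULL) → NULL
emp_id=49: (no match → NULL) → NULL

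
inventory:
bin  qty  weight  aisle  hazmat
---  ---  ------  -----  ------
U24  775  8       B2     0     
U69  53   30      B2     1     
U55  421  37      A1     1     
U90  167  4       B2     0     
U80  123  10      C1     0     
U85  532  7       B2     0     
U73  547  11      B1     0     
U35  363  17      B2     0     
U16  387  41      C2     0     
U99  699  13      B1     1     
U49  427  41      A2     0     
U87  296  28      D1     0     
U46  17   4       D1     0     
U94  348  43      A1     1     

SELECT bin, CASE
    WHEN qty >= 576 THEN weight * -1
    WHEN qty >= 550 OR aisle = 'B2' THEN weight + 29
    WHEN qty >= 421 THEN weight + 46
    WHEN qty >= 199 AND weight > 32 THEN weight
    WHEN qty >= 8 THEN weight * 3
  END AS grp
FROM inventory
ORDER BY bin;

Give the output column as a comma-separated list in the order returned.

bin=U16: qty >= 199 AND weight > 32 → 41
bin=U24: qty >= 576 → -8
bin=U35: qty >= 550 OR aisle = 'B2' → 46
bin=U46: qty >= 8 → 12
bin=U49: qty >= 421 → 87
bin=U55: qty >= 421 → 83
bin=U69: qty >= 550 OR aisle = 'B2' → 59
bin=U73: qty >= 421 → 57
bin=U80: qty >= 8 → 30
bin=U85: qty >= 550 OR aisle = 'B2' → 36
bin=U87: qty >= 8 → 84
bin=U90: qty >= 550 OR aisle = 'B2' → 33
bin=U94: qty >= 199 AND weight > 32 → 43
bin=U99: qty >= 576 → -13

41, -8, 46, 12, 87, 83, 59, 57, 30, 36, 84, 33, 43, -13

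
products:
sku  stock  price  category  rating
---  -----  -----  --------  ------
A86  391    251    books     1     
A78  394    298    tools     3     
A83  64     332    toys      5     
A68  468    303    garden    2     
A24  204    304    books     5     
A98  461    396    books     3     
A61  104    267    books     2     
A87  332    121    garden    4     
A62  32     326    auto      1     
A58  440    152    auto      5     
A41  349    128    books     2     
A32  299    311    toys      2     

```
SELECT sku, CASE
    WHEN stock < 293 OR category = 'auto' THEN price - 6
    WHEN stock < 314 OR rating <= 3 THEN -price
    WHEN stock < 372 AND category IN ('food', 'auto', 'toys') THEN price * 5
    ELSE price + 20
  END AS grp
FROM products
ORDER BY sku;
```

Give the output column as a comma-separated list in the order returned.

sku=A24: stock < 293 OR category = 'auto' → 298
sku=A32: stock < 314 OR rating <= 3 → -311
sku=A41: stock < 314 OR rating <= 3 → -128
sku=A58: stock < 293 OR category = 'auto' → 146
sku=A61: stock < 293 OR category = 'auto' → 261
sku=A62: stock < 293 OR category = 'auto' → 320
sku=A68: stock < 314 OR rating <= 3 → -303
sku=A78: stock < 314 OR rating <= 3 → -298
sku=A83: stock < 293 OR category = 'auto' → 326
sku=A86: stock < 314 OR rating <= 3 → -251
sku=A87: ELSE → 141
sku=A98: stock < 314 OR rating <= 3 → -396

298, -311, -128, 146, 261, 320, -303, -298, 326, -251, 141, -396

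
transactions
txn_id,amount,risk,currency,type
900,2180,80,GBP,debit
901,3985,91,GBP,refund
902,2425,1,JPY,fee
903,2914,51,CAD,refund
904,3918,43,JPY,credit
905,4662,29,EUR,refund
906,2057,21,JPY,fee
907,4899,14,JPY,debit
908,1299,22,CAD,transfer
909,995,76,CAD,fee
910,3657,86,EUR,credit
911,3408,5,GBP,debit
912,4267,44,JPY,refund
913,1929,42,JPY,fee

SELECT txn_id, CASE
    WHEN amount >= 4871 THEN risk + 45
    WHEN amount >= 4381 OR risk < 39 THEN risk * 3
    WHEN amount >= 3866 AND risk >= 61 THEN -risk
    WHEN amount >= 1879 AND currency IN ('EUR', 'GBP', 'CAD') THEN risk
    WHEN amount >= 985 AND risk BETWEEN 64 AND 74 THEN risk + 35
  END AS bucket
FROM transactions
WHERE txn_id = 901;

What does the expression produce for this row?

-91

txn_id = 901: amount=3985, risk=91, currency=GBP, type=refund.
amount >= 4871 → false
amount >= 4381 OR risk < 39 → false
amount >= 3866 AND risk >= 61 → true → -91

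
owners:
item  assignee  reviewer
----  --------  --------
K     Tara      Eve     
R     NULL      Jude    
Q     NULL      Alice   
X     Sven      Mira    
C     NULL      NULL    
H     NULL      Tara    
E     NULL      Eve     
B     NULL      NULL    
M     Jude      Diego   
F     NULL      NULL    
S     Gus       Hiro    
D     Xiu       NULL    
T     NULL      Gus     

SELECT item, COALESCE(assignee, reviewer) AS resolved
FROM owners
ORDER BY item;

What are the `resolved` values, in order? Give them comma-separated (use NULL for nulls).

item=B: assignee=NULL, reviewer=NULL (all NULL) → NULL
item=C: assignee=NULL, reviewer=NULL (all NULL) → NULL
item=D: assignee=Xiu → Xiu
item=E: assignee=NULL, reviewer=Eve → Eve
item=F: assignee=NULL, reviewer=NULL (all NULL) → NULL
item=H: assignee=NULL, reviewer=Tara → Tara
item=K: assignee=Tara → Tara
item=M: assignee=Jude → Jude
item=Q: assignee=NULL, reviewer=Alice → Alice
item=R: assignee=NULL, reviewer=Jude → Jude
item=S: assignee=Gus → Gus
item=T: assignee=NULL, reviewer=Gus → Gus
item=X: assignee=Sven → Sven

NULL, NULL, Xiu, Eve, NULL, Tara, Tara, Jude, Alice, Jude, Gus, Gus, Sven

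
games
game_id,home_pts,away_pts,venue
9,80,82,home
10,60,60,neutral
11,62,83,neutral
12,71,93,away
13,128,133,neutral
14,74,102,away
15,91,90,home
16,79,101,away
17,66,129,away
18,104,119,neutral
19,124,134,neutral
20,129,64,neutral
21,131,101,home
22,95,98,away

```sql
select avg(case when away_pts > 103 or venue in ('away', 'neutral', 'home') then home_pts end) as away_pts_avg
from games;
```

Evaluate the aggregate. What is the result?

92.4285714286

game_id=9: ✓ → 80
game_id=10: ✓ → 60
game_id=11: ✓ → 62
game_id=12: ✓ → 71
game_id=13: ✓ → 128
game_id=14: ✓ → 74
game_id=15: ✓ → 91
game_id=16: ✓ → 79
game_id=17: ✓ → 66
game_id=18: ✓ → 104
game_id=19: ✓ → 124
game_id=20: ✓ → 129
game_id=21: ✓ → 131
game_id=22: ✓ → 95
away_pts_avg = (80 + 60 + 62 + 71 + 128 + 74 + 91 + 79 + 66 + 104 + 124 + 129 + 131 + 95) / 14 = 92.4285714286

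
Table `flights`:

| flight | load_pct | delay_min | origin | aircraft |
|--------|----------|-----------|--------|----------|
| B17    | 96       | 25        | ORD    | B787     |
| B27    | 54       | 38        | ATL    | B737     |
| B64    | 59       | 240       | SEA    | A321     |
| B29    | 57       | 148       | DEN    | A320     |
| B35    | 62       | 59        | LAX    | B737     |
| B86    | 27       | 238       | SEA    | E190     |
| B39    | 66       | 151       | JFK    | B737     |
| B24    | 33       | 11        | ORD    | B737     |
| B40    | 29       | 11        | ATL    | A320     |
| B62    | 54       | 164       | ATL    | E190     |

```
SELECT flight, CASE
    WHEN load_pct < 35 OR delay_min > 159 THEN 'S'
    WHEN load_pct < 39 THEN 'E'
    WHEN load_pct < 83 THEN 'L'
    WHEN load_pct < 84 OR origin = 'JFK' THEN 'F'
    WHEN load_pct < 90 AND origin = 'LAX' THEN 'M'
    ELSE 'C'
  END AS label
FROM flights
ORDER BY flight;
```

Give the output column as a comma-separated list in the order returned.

C, S, L, L, L, L, S, S, S, S

flight=B17: ELSE → C
flight=B24: load_pct < 35 OR delay_min > 159 → S
flight=B27: load_pct < 83 → L
flight=B29: load_pct < 83 → L
flight=B35: load_pct < 83 → L
flight=B39: load_pct < 83 → L
flight=B40: load_pct < 35 OR delay_min > 159 → S
flight=B62: load_pct < 35 OR delay_min > 159 → S
flight=B64: load_pct < 35 OR delay_min > 159 → S
flight=B86: load_pct < 35 OR delay_min > 159 → S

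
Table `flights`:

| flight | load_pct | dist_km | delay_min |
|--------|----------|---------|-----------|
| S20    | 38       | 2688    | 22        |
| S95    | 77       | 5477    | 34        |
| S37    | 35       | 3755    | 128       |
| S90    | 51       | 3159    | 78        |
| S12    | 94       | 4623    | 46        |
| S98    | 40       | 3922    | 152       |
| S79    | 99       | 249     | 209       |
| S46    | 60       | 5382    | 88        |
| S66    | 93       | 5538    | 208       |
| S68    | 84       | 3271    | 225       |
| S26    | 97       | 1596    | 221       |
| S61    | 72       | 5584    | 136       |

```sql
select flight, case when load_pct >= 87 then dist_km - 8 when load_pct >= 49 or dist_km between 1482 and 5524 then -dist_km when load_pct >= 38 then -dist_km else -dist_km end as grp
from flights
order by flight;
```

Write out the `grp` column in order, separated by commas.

4615, -2688, 1588, -3755, -5382, -5584, 5530, -3271, 241, -3159, -5477, -3922

flight=S12: load_pct >= 87 → 4615
flight=S20: load_pct >= 49 or dist_km between 1482 and 5524 → -2688
flight=S26: load_pct >= 87 → 1588
flight=S37: load_pct >= 49 or dist_km between 1482 and 5524 → -3755
flight=S46: load_pct >= 49 or dist_km between 1482 and 5524 → -5382
flight=S61: load_pct >= 49 or dist_km between 1482 and 5524 → -5584
flight=S66: load_pct >= 87 → 5530
flight=S68: load_pct >= 49 or dist_km between 1482 and 5524 → -3271
flight=S79: load_pct >= 87 → 241
flight=S90: load_pct >= 49 or dist_km between 1482 and 5524 → -3159
flight=S95: load_pct >= 49 or dist_km between 1482 and 5524 → -5477
flight=S98: load_pct >= 49 or dist_km between 1482 and 5524 → -3922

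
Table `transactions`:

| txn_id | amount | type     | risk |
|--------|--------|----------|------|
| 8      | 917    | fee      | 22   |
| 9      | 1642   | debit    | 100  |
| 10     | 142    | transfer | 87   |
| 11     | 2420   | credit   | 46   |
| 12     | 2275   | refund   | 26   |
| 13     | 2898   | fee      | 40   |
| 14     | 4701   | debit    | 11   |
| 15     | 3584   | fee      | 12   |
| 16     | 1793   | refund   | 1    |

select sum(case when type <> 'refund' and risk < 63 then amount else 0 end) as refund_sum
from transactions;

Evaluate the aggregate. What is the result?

txn_id=8: ✓ → 917
txn_id=9: ✗
txn_id=10: ✗
txn_id=11: ✓ → 2420
txn_id=12: ✗
txn_id=13: ✓ → 2898
txn_id=14: ✓ → 4701
txn_id=15: ✓ → 3584
txn_id=16: ✗
refund_sum = 917 + 2420 + 2898 + 4701 + 3584 = 14520

14520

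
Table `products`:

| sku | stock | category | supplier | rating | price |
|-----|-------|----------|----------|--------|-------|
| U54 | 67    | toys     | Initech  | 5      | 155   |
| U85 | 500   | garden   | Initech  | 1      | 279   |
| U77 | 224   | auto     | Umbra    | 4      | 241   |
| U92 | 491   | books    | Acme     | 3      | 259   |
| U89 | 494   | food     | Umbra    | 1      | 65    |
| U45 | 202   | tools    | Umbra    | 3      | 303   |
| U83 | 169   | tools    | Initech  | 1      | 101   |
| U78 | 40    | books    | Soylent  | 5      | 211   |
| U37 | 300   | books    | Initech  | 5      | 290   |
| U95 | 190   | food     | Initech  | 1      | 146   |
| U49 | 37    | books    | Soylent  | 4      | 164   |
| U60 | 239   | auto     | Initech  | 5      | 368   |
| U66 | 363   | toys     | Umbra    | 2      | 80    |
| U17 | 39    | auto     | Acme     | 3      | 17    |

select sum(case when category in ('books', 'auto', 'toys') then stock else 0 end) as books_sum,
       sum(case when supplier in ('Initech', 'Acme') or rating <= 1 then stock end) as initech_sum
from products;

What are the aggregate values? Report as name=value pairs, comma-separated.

[books_sum: category in ('books', 'auto', 'toys')]
sku=U54: ✓ → 67
sku=U85: ✗
sku=U77: ✓ → 224
sku=U92: ✓ → 491
sku=U89: ✗
sku=U45: ✗
sku=U83: ✗
sku=U78: ✓ → 40
sku=U37: ✓ → 300
sku=U95: ✗
sku=U49: ✓ → 37
sku=U60: ✓ → 239
sku=U66: ✓ → 363
sku=U17: ✓ → 39
books_sum = 67 + 224 + 491 + 40 + 300 + 37 + 239 + 363 + 39 = 1800
—
[initech_sum: supplier in ('Initech', 'Acme') or rating <= 1]
sku=U54: ✓ → 67
sku=U85: ✓ → 500
sku=U77: ✗
sku=U92: ✓ → 491
sku=U89: ✓ → 494
sku=U45: ✗
sku=U83: ✓ → 169
sku=U78: ✗
sku=U37: ✓ → 300
sku=U95: ✓ → 190
sku=U49: ✗
sku=U60: ✓ → 239
sku=U66: ✗
sku=U17: ✓ → 39
initech_sum = 67 + 500 + 491 + 494 + 169 + 300 + 190 + 239 + 39 = 2489

books_sum=1800, initech_sum=2489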